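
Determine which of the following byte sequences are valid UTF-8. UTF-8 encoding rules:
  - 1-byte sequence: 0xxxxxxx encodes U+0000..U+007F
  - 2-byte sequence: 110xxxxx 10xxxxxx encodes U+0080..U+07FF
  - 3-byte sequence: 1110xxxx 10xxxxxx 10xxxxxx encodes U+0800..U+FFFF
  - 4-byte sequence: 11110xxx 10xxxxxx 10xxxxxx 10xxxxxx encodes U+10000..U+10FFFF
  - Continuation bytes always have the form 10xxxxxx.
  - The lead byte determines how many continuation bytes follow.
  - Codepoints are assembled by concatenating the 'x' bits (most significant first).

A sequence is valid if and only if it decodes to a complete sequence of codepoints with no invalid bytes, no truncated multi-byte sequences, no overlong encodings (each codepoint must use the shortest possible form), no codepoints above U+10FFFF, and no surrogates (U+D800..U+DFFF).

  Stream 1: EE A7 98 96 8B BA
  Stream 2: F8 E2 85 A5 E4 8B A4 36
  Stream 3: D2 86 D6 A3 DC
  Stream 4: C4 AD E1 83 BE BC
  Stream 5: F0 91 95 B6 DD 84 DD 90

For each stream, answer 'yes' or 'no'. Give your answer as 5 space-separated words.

Stream 1: error at byte offset 3. INVALID
Stream 2: error at byte offset 0. INVALID
Stream 3: error at byte offset 5. INVALID
Stream 4: error at byte offset 5. INVALID
Stream 5: decodes cleanly. VALID

Answer: no no no no yes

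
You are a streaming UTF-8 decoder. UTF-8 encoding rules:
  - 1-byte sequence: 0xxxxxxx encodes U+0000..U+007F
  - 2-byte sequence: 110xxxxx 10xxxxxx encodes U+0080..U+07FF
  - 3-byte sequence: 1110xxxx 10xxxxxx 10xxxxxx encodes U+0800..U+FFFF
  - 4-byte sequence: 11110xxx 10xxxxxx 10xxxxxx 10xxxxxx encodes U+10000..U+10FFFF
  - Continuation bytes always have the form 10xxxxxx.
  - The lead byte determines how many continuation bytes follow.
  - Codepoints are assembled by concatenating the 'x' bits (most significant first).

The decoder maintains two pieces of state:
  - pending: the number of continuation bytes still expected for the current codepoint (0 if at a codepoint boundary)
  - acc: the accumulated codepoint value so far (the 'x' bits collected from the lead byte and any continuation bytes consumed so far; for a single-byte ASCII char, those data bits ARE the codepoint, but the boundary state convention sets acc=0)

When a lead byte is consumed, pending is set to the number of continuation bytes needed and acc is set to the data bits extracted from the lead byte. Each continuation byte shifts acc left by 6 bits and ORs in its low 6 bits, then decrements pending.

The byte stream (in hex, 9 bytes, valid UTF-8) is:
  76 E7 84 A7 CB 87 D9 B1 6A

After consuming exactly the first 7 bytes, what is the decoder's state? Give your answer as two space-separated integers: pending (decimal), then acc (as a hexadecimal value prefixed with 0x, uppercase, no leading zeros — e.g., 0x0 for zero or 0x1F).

Answer: 1 0x19

Derivation:
Byte[0]=76: 1-byte. pending=0, acc=0x0
Byte[1]=E7: 3-byte lead. pending=2, acc=0x7
Byte[2]=84: continuation. acc=(acc<<6)|0x04=0x1C4, pending=1
Byte[3]=A7: continuation. acc=(acc<<6)|0x27=0x7127, pending=0
Byte[4]=CB: 2-byte lead. pending=1, acc=0xB
Byte[5]=87: continuation. acc=(acc<<6)|0x07=0x2C7, pending=0
Byte[6]=D9: 2-byte lead. pending=1, acc=0x19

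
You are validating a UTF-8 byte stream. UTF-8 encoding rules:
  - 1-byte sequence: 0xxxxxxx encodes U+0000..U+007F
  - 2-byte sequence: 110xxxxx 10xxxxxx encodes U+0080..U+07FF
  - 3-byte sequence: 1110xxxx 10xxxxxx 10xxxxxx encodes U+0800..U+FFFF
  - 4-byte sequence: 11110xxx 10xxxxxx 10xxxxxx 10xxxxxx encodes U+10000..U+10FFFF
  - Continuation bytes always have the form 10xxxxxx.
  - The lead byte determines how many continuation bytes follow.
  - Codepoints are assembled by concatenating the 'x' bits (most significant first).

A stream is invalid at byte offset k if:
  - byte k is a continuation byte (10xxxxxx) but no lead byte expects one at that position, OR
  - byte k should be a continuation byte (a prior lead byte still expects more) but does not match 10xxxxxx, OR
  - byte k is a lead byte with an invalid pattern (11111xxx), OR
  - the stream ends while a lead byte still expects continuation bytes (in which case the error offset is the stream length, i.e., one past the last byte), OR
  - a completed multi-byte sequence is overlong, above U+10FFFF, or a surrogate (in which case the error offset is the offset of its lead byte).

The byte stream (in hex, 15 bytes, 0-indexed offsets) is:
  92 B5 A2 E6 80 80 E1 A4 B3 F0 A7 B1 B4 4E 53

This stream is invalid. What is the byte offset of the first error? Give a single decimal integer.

Byte[0]=92: INVALID lead byte (not 0xxx/110x/1110/11110)

Answer: 0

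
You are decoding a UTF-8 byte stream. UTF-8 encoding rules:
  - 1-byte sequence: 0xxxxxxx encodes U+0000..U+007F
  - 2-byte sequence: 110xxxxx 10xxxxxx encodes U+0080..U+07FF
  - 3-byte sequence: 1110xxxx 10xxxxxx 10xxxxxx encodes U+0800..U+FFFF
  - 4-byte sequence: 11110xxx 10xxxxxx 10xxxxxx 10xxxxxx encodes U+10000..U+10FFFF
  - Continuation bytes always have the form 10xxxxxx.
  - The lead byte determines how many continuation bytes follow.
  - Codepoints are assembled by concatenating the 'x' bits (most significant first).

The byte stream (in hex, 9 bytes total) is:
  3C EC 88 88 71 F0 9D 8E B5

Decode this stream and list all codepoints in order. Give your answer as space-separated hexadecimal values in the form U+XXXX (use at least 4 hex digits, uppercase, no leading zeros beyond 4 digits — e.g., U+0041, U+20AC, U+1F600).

Answer: U+003C U+C208 U+0071 U+1D3B5

Derivation:
Byte[0]=3C: 1-byte ASCII. cp=U+003C
Byte[1]=EC: 3-byte lead, need 2 cont bytes. acc=0xC
Byte[2]=88: continuation. acc=(acc<<6)|0x08=0x308
Byte[3]=88: continuation. acc=(acc<<6)|0x08=0xC208
Completed: cp=U+C208 (starts at byte 1)
Byte[4]=71: 1-byte ASCII. cp=U+0071
Byte[5]=F0: 4-byte lead, need 3 cont bytes. acc=0x0
Byte[6]=9D: continuation. acc=(acc<<6)|0x1D=0x1D
Byte[7]=8E: continuation. acc=(acc<<6)|0x0E=0x74E
Byte[8]=B5: continuation. acc=(acc<<6)|0x35=0x1D3B5
Completed: cp=U+1D3B5 (starts at byte 5)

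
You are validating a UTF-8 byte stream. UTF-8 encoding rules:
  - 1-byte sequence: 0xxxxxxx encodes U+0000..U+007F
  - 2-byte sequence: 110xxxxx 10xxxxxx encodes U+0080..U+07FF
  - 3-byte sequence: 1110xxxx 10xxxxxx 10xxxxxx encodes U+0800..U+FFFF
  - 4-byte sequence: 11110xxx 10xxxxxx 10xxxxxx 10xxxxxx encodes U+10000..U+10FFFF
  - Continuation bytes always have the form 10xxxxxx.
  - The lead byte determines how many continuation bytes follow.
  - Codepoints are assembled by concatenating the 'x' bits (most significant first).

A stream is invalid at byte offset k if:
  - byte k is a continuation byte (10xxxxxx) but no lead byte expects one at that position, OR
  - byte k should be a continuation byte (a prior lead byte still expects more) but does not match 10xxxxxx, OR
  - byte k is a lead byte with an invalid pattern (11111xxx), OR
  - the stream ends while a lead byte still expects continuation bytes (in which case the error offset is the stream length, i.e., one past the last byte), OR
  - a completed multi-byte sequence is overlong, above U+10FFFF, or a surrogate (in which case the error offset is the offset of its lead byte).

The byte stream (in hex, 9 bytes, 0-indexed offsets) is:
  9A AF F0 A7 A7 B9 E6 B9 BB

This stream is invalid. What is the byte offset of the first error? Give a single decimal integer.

Byte[0]=9A: INVALID lead byte (not 0xxx/110x/1110/11110)

Answer: 0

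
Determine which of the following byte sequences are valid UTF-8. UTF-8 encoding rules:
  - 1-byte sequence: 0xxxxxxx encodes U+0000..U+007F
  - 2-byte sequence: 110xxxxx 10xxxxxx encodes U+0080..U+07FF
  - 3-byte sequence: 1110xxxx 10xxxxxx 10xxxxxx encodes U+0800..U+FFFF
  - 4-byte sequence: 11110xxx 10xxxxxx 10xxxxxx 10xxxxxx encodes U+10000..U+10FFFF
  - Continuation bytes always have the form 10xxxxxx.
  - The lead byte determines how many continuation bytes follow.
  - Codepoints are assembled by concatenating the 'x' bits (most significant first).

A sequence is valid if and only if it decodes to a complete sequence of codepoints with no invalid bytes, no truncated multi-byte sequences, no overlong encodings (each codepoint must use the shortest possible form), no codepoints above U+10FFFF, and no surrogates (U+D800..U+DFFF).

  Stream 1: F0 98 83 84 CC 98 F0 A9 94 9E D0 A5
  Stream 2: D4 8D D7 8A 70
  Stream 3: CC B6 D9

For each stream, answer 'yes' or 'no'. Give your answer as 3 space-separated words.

Stream 1: decodes cleanly. VALID
Stream 2: decodes cleanly. VALID
Stream 3: error at byte offset 3. INVALID

Answer: yes yes no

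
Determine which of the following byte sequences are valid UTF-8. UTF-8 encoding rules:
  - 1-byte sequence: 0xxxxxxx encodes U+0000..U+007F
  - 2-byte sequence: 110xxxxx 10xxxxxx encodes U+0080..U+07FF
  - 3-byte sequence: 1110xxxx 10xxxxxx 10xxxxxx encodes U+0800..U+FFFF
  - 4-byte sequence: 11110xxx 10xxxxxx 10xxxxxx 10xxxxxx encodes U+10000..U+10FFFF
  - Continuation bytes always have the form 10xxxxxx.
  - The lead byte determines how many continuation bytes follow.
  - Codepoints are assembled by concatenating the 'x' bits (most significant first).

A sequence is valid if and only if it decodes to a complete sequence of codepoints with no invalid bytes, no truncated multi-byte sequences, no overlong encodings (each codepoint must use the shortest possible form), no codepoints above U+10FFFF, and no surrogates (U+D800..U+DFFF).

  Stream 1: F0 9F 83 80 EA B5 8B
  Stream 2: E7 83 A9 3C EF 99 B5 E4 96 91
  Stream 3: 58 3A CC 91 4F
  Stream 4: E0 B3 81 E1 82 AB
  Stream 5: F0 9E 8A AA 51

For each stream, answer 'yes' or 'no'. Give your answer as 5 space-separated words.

Stream 1: decodes cleanly. VALID
Stream 2: decodes cleanly. VALID
Stream 3: decodes cleanly. VALID
Stream 4: decodes cleanly. VALID
Stream 5: decodes cleanly. VALID

Answer: yes yes yes yes yes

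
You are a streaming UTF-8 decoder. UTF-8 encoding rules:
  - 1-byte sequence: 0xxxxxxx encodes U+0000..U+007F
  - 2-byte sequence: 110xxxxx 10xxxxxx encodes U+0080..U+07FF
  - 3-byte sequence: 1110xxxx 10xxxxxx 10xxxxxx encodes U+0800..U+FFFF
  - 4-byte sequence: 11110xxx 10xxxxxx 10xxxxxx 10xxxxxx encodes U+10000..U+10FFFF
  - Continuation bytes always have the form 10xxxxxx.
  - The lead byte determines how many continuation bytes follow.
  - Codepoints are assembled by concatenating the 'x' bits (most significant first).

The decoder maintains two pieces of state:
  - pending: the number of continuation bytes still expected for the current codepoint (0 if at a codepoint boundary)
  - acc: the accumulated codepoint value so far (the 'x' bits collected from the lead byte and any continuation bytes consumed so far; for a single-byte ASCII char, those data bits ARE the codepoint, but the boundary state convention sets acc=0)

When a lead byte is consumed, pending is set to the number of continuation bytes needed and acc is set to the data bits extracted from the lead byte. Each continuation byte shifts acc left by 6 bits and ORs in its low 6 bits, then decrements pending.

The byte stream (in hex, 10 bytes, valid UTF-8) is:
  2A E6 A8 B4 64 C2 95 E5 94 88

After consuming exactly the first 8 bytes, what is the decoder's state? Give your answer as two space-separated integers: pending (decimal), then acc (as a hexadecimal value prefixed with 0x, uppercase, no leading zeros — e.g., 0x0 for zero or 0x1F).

Answer: 2 0x5

Derivation:
Byte[0]=2A: 1-byte. pending=0, acc=0x0
Byte[1]=E6: 3-byte lead. pending=2, acc=0x6
Byte[2]=A8: continuation. acc=(acc<<6)|0x28=0x1A8, pending=1
Byte[3]=B4: continuation. acc=(acc<<6)|0x34=0x6A34, pending=0
Byte[4]=64: 1-byte. pending=0, acc=0x0
Byte[5]=C2: 2-byte lead. pending=1, acc=0x2
Byte[6]=95: continuation. acc=(acc<<6)|0x15=0x95, pending=0
Byte[7]=E5: 3-byte lead. pending=2, acc=0x5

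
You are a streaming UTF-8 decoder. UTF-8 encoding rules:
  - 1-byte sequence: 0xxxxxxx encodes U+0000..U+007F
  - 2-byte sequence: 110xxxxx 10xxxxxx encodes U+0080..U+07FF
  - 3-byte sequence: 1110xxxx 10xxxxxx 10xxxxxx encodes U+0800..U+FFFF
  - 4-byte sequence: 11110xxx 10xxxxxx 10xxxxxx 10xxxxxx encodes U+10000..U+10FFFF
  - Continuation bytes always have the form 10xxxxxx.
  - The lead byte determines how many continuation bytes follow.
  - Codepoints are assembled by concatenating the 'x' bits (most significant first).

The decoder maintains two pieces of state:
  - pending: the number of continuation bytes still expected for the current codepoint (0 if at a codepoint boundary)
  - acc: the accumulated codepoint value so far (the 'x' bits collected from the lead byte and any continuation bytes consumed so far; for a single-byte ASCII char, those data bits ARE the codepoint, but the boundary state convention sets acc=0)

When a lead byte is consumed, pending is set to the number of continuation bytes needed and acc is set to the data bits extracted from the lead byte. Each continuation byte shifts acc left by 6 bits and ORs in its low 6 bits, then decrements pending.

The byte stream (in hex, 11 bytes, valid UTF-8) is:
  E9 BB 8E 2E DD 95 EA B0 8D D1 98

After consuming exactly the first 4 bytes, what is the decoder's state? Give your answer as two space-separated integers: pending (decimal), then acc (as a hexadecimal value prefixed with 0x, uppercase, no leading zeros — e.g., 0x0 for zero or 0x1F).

Byte[0]=E9: 3-byte lead. pending=2, acc=0x9
Byte[1]=BB: continuation. acc=(acc<<6)|0x3B=0x27B, pending=1
Byte[2]=8E: continuation. acc=(acc<<6)|0x0E=0x9ECE, pending=0
Byte[3]=2E: 1-byte. pending=0, acc=0x0

Answer: 0 0x0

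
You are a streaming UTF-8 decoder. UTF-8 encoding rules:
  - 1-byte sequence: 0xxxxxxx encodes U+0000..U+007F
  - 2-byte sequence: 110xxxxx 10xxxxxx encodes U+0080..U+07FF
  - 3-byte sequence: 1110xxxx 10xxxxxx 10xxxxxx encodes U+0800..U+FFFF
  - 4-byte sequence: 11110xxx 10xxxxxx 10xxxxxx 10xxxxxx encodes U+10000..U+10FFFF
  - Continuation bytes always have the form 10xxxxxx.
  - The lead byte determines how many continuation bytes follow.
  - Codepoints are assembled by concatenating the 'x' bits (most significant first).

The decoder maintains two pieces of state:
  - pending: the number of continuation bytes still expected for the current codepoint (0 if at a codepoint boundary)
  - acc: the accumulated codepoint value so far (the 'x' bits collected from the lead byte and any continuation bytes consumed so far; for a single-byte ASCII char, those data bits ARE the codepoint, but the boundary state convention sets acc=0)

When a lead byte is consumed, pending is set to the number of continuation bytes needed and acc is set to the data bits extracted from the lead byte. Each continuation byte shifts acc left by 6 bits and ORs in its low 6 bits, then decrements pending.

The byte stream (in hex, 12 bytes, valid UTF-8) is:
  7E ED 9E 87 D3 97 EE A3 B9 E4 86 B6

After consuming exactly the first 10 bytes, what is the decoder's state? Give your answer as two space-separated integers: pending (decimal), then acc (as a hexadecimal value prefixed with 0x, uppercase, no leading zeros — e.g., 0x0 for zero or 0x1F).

Answer: 2 0x4

Derivation:
Byte[0]=7E: 1-byte. pending=0, acc=0x0
Byte[1]=ED: 3-byte lead. pending=2, acc=0xD
Byte[2]=9E: continuation. acc=(acc<<6)|0x1E=0x35E, pending=1
Byte[3]=87: continuation. acc=(acc<<6)|0x07=0xD787, pending=0
Byte[4]=D3: 2-byte lead. pending=1, acc=0x13
Byte[5]=97: continuation. acc=(acc<<6)|0x17=0x4D7, pending=0
Byte[6]=EE: 3-byte lead. pending=2, acc=0xE
Byte[7]=A3: continuation. acc=(acc<<6)|0x23=0x3A3, pending=1
Byte[8]=B9: continuation. acc=(acc<<6)|0x39=0xE8F9, pending=0
Byte[9]=E4: 3-byte lead. pending=2, acc=0x4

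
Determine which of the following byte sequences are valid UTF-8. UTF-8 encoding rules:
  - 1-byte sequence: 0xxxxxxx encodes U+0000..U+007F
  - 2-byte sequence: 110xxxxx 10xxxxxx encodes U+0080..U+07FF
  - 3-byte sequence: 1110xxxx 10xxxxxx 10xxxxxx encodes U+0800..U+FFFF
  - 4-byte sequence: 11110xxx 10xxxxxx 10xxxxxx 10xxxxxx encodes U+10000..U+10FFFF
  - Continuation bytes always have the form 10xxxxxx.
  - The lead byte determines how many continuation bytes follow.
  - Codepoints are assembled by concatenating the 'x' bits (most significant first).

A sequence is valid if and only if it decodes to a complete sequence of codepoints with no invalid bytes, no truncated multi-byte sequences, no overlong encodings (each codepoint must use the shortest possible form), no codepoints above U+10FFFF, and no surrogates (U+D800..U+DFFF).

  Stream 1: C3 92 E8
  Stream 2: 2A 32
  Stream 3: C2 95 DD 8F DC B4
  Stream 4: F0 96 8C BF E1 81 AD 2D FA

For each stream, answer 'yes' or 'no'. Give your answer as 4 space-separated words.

Answer: no yes yes no

Derivation:
Stream 1: error at byte offset 3. INVALID
Stream 2: decodes cleanly. VALID
Stream 3: decodes cleanly. VALID
Stream 4: error at byte offset 8. INVALID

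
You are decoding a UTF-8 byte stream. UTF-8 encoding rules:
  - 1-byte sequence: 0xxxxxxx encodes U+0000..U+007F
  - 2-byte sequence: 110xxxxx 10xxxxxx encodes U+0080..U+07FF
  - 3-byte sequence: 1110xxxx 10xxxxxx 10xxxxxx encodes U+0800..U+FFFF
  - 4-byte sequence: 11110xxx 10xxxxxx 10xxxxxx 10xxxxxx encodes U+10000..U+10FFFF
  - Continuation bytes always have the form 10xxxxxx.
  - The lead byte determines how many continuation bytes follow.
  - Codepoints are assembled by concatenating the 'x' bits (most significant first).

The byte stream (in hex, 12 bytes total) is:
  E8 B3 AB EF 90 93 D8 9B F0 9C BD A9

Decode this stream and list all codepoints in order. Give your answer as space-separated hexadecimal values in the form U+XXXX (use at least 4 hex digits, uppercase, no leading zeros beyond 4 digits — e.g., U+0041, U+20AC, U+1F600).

Answer: U+8CEB U+F413 U+061B U+1CF69

Derivation:
Byte[0]=E8: 3-byte lead, need 2 cont bytes. acc=0x8
Byte[1]=B3: continuation. acc=(acc<<6)|0x33=0x233
Byte[2]=AB: continuation. acc=(acc<<6)|0x2B=0x8CEB
Completed: cp=U+8CEB (starts at byte 0)
Byte[3]=EF: 3-byte lead, need 2 cont bytes. acc=0xF
Byte[4]=90: continuation. acc=(acc<<6)|0x10=0x3D0
Byte[5]=93: continuation. acc=(acc<<6)|0x13=0xF413
Completed: cp=U+F413 (starts at byte 3)
Byte[6]=D8: 2-byte lead, need 1 cont bytes. acc=0x18
Byte[7]=9B: continuation. acc=(acc<<6)|0x1B=0x61B
Completed: cp=U+061B (starts at byte 6)
Byte[8]=F0: 4-byte lead, need 3 cont bytes. acc=0x0
Byte[9]=9C: continuation. acc=(acc<<6)|0x1C=0x1C
Byte[10]=BD: continuation. acc=(acc<<6)|0x3D=0x73D
Byte[11]=A9: continuation. acc=(acc<<6)|0x29=0x1CF69
Completed: cp=U+1CF69 (starts at byte 8)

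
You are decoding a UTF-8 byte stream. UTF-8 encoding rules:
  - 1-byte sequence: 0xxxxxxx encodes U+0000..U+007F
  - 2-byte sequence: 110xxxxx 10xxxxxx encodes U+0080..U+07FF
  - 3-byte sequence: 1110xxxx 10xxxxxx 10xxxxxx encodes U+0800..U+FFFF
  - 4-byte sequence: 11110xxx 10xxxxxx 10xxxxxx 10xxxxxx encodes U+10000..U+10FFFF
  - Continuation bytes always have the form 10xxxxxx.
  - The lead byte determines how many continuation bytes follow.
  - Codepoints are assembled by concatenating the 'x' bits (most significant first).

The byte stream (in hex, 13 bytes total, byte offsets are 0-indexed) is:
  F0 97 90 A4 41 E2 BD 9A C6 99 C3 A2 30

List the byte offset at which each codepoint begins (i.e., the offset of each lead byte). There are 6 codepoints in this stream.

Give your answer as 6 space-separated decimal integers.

Answer: 0 4 5 8 10 12

Derivation:
Byte[0]=F0: 4-byte lead, need 3 cont bytes. acc=0x0
Byte[1]=97: continuation. acc=(acc<<6)|0x17=0x17
Byte[2]=90: continuation. acc=(acc<<6)|0x10=0x5D0
Byte[3]=A4: continuation. acc=(acc<<6)|0x24=0x17424
Completed: cp=U+17424 (starts at byte 0)
Byte[4]=41: 1-byte ASCII. cp=U+0041
Byte[5]=E2: 3-byte lead, need 2 cont bytes. acc=0x2
Byte[6]=BD: continuation. acc=(acc<<6)|0x3D=0xBD
Byte[7]=9A: continuation. acc=(acc<<6)|0x1A=0x2F5A
Completed: cp=U+2F5A (starts at byte 5)
Byte[8]=C6: 2-byte lead, need 1 cont bytes. acc=0x6
Byte[9]=99: continuation. acc=(acc<<6)|0x19=0x199
Completed: cp=U+0199 (starts at byte 8)
Byte[10]=C3: 2-byte lead, need 1 cont bytes. acc=0x3
Byte[11]=A2: continuation. acc=(acc<<6)|0x22=0xE2
Completed: cp=U+00E2 (starts at byte 10)
Byte[12]=30: 1-byte ASCII. cp=U+0030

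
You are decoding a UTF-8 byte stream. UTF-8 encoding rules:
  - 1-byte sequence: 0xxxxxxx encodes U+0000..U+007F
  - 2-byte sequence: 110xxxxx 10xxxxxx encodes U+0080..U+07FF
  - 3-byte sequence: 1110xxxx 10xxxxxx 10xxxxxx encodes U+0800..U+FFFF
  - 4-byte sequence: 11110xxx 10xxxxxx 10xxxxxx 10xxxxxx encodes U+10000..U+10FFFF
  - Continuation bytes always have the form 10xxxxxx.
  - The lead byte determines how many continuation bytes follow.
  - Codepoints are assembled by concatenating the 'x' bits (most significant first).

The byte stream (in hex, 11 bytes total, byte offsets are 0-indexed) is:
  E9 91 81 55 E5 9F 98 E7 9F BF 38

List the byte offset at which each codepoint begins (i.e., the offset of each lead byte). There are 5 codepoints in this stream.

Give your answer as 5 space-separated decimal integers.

Byte[0]=E9: 3-byte lead, need 2 cont bytes. acc=0x9
Byte[1]=91: continuation. acc=(acc<<6)|0x11=0x251
Byte[2]=81: continuation. acc=(acc<<6)|0x01=0x9441
Completed: cp=U+9441 (starts at byte 0)
Byte[3]=55: 1-byte ASCII. cp=U+0055
Byte[4]=E5: 3-byte lead, need 2 cont bytes. acc=0x5
Byte[5]=9F: continuation. acc=(acc<<6)|0x1F=0x15F
Byte[6]=98: continuation. acc=(acc<<6)|0x18=0x57D8
Completed: cp=U+57D8 (starts at byte 4)
Byte[7]=E7: 3-byte lead, need 2 cont bytes. acc=0x7
Byte[8]=9F: continuation. acc=(acc<<6)|0x1F=0x1DF
Byte[9]=BF: continuation. acc=(acc<<6)|0x3F=0x77FF
Completed: cp=U+77FF (starts at byte 7)
Byte[10]=38: 1-byte ASCII. cp=U+0038

Answer: 0 3 4 7 10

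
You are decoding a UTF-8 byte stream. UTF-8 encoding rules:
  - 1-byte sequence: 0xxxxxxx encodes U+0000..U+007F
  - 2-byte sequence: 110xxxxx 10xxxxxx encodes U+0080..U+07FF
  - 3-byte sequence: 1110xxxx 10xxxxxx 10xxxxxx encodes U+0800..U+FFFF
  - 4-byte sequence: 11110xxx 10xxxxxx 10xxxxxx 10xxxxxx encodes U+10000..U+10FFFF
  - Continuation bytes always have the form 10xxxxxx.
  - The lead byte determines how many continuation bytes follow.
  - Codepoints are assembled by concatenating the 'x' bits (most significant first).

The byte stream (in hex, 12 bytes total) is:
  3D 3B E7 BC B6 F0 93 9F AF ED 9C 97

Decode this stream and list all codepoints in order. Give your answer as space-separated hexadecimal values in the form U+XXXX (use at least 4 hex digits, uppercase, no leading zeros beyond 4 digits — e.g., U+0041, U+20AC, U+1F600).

Byte[0]=3D: 1-byte ASCII. cp=U+003D
Byte[1]=3B: 1-byte ASCII. cp=U+003B
Byte[2]=E7: 3-byte lead, need 2 cont bytes. acc=0x7
Byte[3]=BC: continuation. acc=(acc<<6)|0x3C=0x1FC
Byte[4]=B6: continuation. acc=(acc<<6)|0x36=0x7F36
Completed: cp=U+7F36 (starts at byte 2)
Byte[5]=F0: 4-byte lead, need 3 cont bytes. acc=0x0
Byte[6]=93: continuation. acc=(acc<<6)|0x13=0x13
Byte[7]=9F: continuation. acc=(acc<<6)|0x1F=0x4DF
Byte[8]=AF: continuation. acc=(acc<<6)|0x2F=0x137EF
Completed: cp=U+137EF (starts at byte 5)
Byte[9]=ED: 3-byte lead, need 2 cont bytes. acc=0xD
Byte[10]=9C: continuation. acc=(acc<<6)|0x1C=0x35C
Byte[11]=97: continuation. acc=(acc<<6)|0x17=0xD717
Completed: cp=U+D717 (starts at byte 9)

Answer: U+003D U+003B U+7F36 U+137EF U+D717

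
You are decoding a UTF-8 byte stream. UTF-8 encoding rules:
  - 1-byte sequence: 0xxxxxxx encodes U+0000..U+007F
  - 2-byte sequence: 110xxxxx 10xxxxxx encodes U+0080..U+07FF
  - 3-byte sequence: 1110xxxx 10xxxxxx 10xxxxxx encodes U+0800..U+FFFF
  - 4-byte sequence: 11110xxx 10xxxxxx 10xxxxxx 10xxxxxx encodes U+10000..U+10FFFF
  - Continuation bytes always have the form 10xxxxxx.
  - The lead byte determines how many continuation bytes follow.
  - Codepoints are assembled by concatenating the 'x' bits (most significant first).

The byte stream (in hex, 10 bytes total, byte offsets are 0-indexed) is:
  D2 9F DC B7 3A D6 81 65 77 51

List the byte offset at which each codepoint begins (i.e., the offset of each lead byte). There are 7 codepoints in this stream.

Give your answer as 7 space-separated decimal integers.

Answer: 0 2 4 5 7 8 9

Derivation:
Byte[0]=D2: 2-byte lead, need 1 cont bytes. acc=0x12
Byte[1]=9F: continuation. acc=(acc<<6)|0x1F=0x49F
Completed: cp=U+049F (starts at byte 0)
Byte[2]=DC: 2-byte lead, need 1 cont bytes. acc=0x1C
Byte[3]=B7: continuation. acc=(acc<<6)|0x37=0x737
Completed: cp=U+0737 (starts at byte 2)
Byte[4]=3A: 1-byte ASCII. cp=U+003A
Byte[5]=D6: 2-byte lead, need 1 cont bytes. acc=0x16
Byte[6]=81: continuation. acc=(acc<<6)|0x01=0x581
Completed: cp=U+0581 (starts at byte 5)
Byte[7]=65: 1-byte ASCII. cp=U+0065
Byte[8]=77: 1-byte ASCII. cp=U+0077
Byte[9]=51: 1-byte ASCII. cp=U+0051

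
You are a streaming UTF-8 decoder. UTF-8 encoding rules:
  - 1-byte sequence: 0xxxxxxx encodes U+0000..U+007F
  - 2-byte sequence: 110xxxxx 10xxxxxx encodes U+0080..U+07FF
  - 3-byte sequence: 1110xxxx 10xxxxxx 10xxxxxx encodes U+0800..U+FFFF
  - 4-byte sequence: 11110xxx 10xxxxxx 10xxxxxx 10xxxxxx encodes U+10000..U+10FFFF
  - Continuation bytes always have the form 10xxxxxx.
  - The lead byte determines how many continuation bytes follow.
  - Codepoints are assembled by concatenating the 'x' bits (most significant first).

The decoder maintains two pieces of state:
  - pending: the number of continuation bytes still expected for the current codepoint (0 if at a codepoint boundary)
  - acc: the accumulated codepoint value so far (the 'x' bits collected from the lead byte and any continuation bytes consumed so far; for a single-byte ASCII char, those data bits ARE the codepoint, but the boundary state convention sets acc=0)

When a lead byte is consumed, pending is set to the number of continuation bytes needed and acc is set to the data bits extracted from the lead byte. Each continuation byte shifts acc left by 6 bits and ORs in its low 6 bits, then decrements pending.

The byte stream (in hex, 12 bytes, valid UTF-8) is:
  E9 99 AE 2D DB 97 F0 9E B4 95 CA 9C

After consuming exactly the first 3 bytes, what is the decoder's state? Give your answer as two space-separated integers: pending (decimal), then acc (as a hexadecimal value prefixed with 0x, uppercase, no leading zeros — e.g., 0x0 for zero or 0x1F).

Byte[0]=E9: 3-byte lead. pending=2, acc=0x9
Byte[1]=99: continuation. acc=(acc<<6)|0x19=0x259, pending=1
Byte[2]=AE: continuation. acc=(acc<<6)|0x2E=0x966E, pending=0

Answer: 0 0x966E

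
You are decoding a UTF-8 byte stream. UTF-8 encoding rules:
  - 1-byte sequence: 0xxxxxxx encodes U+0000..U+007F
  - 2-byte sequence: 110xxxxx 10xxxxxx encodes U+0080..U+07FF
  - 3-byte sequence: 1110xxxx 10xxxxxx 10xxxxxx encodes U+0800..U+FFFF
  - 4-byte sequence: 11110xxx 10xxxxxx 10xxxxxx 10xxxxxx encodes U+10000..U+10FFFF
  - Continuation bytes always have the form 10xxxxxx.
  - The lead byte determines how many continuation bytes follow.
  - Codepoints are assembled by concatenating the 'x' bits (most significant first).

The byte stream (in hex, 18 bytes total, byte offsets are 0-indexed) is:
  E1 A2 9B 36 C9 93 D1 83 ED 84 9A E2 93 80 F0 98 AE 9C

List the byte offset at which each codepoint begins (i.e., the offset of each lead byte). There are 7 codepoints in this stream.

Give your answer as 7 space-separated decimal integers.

Byte[0]=E1: 3-byte lead, need 2 cont bytes. acc=0x1
Byte[1]=A2: continuation. acc=(acc<<6)|0x22=0x62
Byte[2]=9B: continuation. acc=(acc<<6)|0x1B=0x189B
Completed: cp=U+189B (starts at byte 0)
Byte[3]=36: 1-byte ASCII. cp=U+0036
Byte[4]=C9: 2-byte lead, need 1 cont bytes. acc=0x9
Byte[5]=93: continuation. acc=(acc<<6)|0x13=0x253
Completed: cp=U+0253 (starts at byte 4)
Byte[6]=D1: 2-byte lead, need 1 cont bytes. acc=0x11
Byte[7]=83: continuation. acc=(acc<<6)|0x03=0x443
Completed: cp=U+0443 (starts at byte 6)
Byte[8]=ED: 3-byte lead, need 2 cont bytes. acc=0xD
Byte[9]=84: continuation. acc=(acc<<6)|0x04=0x344
Byte[10]=9A: continuation. acc=(acc<<6)|0x1A=0xD11A
Completed: cp=U+D11A (starts at byte 8)
Byte[11]=E2: 3-byte lead, need 2 cont bytes. acc=0x2
Byte[12]=93: continuation. acc=(acc<<6)|0x13=0x93
Byte[13]=80: continuation. acc=(acc<<6)|0x00=0x24C0
Completed: cp=U+24C0 (starts at byte 11)
Byte[14]=F0: 4-byte lead, need 3 cont bytes. acc=0x0
Byte[15]=98: continuation. acc=(acc<<6)|0x18=0x18
Byte[16]=AE: continuation. acc=(acc<<6)|0x2E=0x62E
Byte[17]=9C: continuation. acc=(acc<<6)|0x1C=0x18B9C
Completed: cp=U+18B9C (starts at byte 14)

Answer: 0 3 4 6 8 11 14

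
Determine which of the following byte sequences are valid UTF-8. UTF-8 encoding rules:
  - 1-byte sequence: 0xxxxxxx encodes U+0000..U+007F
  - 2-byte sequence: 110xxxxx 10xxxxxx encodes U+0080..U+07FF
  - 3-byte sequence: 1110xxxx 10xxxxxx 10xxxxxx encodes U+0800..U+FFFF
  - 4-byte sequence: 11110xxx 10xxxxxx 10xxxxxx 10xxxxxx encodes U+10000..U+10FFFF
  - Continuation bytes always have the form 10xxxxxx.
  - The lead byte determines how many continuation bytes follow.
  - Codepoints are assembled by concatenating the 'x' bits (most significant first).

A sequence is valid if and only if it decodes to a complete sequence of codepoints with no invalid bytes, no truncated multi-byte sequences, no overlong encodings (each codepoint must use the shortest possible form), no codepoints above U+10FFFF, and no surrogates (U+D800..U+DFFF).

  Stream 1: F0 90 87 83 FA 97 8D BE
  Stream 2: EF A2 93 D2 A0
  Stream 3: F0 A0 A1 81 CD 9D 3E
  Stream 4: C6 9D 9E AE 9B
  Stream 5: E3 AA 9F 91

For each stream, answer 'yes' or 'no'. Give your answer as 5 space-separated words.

Answer: no yes yes no no

Derivation:
Stream 1: error at byte offset 4. INVALID
Stream 2: decodes cleanly. VALID
Stream 3: decodes cleanly. VALID
Stream 4: error at byte offset 2. INVALID
Stream 5: error at byte offset 3. INVALID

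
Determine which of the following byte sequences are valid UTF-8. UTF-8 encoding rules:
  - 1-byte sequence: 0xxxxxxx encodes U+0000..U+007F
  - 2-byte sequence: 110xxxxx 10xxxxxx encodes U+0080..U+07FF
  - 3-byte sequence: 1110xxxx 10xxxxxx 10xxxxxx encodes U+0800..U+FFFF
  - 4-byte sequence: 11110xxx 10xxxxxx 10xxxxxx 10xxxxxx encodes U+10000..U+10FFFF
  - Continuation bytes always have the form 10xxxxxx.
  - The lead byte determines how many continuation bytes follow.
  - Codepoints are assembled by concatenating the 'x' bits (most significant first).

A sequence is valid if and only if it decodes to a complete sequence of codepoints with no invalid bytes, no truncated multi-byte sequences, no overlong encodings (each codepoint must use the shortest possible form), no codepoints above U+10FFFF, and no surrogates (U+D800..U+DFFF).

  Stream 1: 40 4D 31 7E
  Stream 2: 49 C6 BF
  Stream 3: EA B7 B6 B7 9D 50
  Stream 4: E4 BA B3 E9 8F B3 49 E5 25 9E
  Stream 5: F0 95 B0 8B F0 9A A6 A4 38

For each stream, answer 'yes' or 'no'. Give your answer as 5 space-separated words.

Answer: yes yes no no yes

Derivation:
Stream 1: decodes cleanly. VALID
Stream 2: decodes cleanly. VALID
Stream 3: error at byte offset 3. INVALID
Stream 4: error at byte offset 8. INVALID
Stream 5: decodes cleanly. VALID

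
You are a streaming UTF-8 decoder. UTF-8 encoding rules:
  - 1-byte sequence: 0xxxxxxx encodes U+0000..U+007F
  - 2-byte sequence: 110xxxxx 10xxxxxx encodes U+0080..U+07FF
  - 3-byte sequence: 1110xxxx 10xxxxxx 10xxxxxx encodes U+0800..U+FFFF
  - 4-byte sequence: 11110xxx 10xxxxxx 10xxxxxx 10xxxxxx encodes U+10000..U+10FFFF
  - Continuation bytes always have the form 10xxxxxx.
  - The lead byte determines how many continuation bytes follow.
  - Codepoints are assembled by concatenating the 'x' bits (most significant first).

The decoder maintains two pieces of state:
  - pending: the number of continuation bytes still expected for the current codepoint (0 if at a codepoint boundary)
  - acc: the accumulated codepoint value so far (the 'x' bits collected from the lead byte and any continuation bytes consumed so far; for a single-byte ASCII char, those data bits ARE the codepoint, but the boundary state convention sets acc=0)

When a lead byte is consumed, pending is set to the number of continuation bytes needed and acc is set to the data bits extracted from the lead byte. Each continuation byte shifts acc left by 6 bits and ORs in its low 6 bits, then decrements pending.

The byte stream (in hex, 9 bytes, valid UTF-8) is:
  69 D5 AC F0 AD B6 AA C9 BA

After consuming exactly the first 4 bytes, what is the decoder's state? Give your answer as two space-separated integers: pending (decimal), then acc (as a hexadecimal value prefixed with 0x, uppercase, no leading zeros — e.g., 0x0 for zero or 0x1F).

Byte[0]=69: 1-byte. pending=0, acc=0x0
Byte[1]=D5: 2-byte lead. pending=1, acc=0x15
Byte[2]=AC: continuation. acc=(acc<<6)|0x2C=0x56C, pending=0
Byte[3]=F0: 4-byte lead. pending=3, acc=0x0

Answer: 3 0x0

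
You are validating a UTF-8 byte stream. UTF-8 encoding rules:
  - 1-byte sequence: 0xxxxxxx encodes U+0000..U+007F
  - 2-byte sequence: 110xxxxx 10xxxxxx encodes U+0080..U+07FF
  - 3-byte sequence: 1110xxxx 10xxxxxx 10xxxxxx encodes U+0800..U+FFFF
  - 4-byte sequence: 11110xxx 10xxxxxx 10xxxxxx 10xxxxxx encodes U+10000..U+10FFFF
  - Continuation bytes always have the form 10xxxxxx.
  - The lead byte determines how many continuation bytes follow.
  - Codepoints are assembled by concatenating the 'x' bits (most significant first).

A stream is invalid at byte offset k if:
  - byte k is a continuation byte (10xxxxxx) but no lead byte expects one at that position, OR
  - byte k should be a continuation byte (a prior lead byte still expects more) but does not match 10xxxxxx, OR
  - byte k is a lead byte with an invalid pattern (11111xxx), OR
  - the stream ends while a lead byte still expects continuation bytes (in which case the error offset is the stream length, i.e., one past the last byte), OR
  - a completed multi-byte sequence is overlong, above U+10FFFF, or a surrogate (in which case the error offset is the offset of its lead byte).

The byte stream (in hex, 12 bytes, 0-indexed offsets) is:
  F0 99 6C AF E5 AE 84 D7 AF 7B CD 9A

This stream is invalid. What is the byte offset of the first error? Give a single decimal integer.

Byte[0]=F0: 4-byte lead, need 3 cont bytes. acc=0x0
Byte[1]=99: continuation. acc=(acc<<6)|0x19=0x19
Byte[2]=6C: expected 10xxxxxx continuation. INVALID

Answer: 2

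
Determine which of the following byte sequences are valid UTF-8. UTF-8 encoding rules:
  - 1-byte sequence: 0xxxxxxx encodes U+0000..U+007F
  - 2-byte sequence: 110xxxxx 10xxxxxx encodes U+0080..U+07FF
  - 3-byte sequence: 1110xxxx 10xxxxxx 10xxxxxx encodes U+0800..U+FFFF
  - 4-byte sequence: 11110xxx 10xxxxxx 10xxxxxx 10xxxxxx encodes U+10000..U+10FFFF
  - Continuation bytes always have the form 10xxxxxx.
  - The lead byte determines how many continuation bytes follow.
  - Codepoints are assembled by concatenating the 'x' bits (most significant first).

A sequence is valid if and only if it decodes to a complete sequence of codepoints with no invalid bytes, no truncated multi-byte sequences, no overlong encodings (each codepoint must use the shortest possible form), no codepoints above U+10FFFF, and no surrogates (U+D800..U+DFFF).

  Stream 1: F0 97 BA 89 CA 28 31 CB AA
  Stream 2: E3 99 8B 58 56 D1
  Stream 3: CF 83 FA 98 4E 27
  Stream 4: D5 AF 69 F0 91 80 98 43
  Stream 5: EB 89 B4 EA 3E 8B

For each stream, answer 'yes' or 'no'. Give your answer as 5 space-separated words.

Answer: no no no yes no

Derivation:
Stream 1: error at byte offset 5. INVALID
Stream 2: error at byte offset 6. INVALID
Stream 3: error at byte offset 2. INVALID
Stream 4: decodes cleanly. VALID
Stream 5: error at byte offset 4. INVALID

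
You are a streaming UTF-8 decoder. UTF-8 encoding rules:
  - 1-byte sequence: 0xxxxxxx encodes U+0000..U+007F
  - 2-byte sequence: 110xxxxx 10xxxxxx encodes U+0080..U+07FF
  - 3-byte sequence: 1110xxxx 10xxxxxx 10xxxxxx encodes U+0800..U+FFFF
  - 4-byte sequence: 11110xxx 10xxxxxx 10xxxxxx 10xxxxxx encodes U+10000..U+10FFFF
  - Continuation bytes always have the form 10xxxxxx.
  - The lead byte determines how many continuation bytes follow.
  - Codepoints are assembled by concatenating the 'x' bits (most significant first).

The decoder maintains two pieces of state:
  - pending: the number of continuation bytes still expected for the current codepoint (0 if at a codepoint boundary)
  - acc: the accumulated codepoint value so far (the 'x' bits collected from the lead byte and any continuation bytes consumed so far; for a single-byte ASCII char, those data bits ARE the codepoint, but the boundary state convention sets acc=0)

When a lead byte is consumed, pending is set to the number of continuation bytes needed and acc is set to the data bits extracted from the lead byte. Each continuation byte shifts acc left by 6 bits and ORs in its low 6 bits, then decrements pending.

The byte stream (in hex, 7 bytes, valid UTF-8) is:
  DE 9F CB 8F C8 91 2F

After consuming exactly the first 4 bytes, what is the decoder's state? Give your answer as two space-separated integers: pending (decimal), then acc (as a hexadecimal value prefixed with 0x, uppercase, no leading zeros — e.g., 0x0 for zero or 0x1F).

Answer: 0 0x2CF

Derivation:
Byte[0]=DE: 2-byte lead. pending=1, acc=0x1E
Byte[1]=9F: continuation. acc=(acc<<6)|0x1F=0x79F, pending=0
Byte[2]=CB: 2-byte lead. pending=1, acc=0xB
Byte[3]=8F: continuation. acc=(acc<<6)|0x0F=0x2CF, pending=0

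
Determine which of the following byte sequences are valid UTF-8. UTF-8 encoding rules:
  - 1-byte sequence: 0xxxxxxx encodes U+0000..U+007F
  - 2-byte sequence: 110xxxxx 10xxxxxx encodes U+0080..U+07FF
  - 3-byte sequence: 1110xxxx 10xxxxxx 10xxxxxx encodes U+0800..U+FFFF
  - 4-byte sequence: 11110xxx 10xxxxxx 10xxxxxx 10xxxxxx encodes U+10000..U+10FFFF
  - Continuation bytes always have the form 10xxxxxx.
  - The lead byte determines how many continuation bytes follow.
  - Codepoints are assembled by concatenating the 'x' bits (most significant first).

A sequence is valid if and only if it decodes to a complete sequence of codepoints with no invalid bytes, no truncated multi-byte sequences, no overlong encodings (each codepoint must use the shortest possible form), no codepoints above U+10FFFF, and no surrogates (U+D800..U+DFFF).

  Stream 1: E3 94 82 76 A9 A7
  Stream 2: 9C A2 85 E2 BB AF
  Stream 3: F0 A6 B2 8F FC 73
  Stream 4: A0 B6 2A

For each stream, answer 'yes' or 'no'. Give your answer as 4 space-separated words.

Stream 1: error at byte offset 4. INVALID
Stream 2: error at byte offset 0. INVALID
Stream 3: error at byte offset 4. INVALID
Stream 4: error at byte offset 0. INVALID

Answer: no no no no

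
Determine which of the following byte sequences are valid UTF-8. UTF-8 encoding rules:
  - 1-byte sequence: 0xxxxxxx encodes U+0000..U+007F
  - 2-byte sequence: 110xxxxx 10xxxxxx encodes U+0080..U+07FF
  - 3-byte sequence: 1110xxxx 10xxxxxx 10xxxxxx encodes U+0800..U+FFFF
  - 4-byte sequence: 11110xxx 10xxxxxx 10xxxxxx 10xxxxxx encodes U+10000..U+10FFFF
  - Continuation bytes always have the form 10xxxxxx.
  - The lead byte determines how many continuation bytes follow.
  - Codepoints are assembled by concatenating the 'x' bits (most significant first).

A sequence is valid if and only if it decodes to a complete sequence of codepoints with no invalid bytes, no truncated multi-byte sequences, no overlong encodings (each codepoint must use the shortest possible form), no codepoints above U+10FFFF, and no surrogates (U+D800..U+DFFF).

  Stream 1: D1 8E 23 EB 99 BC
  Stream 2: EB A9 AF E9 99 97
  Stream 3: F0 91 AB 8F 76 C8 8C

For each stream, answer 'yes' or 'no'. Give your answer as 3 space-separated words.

Answer: yes yes yes

Derivation:
Stream 1: decodes cleanly. VALID
Stream 2: decodes cleanly. VALID
Stream 3: decodes cleanly. VALID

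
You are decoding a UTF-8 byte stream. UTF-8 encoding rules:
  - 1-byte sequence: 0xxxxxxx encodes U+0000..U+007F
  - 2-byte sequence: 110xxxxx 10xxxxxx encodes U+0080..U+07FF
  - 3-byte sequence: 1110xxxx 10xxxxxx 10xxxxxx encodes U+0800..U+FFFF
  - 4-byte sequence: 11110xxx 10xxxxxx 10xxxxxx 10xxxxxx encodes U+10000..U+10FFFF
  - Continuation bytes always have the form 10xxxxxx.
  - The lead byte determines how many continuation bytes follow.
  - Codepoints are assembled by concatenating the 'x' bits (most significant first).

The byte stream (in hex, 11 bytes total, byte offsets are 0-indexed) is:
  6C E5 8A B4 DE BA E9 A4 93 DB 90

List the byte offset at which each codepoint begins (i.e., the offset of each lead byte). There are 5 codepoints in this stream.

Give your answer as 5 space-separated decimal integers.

Byte[0]=6C: 1-byte ASCII. cp=U+006C
Byte[1]=E5: 3-byte lead, need 2 cont bytes. acc=0x5
Byte[2]=8A: continuation. acc=(acc<<6)|0x0A=0x14A
Byte[3]=B4: continuation. acc=(acc<<6)|0x34=0x52B4
Completed: cp=U+52B4 (starts at byte 1)
Byte[4]=DE: 2-byte lead, need 1 cont bytes. acc=0x1E
Byte[5]=BA: continuation. acc=(acc<<6)|0x3A=0x7BA
Completed: cp=U+07BA (starts at byte 4)
Byte[6]=E9: 3-byte lead, need 2 cont bytes. acc=0x9
Byte[7]=A4: continuation. acc=(acc<<6)|0x24=0x264
Byte[8]=93: continuation. acc=(acc<<6)|0x13=0x9913
Completed: cp=U+9913 (starts at byte 6)
Byte[9]=DB: 2-byte lead, need 1 cont bytes. acc=0x1B
Byte[10]=90: continuation. acc=(acc<<6)|0x10=0x6D0
Completed: cp=U+06D0 (starts at byte 9)

Answer: 0 1 4 6 9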